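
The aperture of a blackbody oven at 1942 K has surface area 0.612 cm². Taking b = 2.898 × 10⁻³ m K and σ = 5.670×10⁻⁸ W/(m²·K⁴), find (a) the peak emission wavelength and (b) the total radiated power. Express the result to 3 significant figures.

(a) λ_max = b/T = 2.898×10⁻³/1942 = 1.492×10⁻⁶ m = 1.49 μm.
Area A = 0.612 cm² = 6.12×10⁻⁵ m².
(b) P = σAT⁴ = 5.670×10⁻⁸×6.12×10⁻⁵×(1942)⁴ = 49.4 W.

λ_max ≈ 1.49 μm; P ≈ 49.4 W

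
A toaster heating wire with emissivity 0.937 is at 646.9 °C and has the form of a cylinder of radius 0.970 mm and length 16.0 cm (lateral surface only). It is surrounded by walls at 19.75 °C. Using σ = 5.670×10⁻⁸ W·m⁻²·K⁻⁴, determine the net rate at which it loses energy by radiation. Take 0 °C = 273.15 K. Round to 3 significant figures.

T = 646.9 °C + 273.15 = 920.05 K.
Surroundings: T = 19.75 °C + 273.15 = 292.90 K.
Lateral area A = 2πrL = 2π×9.70×10⁻⁴×0.160 = 9.75150×10⁻⁴ m².
Net radiated power P_net = εσA(T⁴ − T₀⁴) = 0.937×5.670×10⁻⁸×9.75150×10⁻⁴×(920.05⁴ − 292.90⁴).
T⁴ − T₀⁴ = 7.16549×10¹¹ − 7.35999×10⁹ = 7.09189×10¹¹ K⁴, so P_net = 36.7 W.

Net loss ≈ 36.7 W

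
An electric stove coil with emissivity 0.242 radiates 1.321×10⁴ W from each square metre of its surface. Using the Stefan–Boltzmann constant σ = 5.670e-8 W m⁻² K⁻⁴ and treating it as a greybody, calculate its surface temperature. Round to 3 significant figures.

I = εσT⁴, so T = (I/εσ)^(1/4) = (1.321×10⁴/(0.242×5.670×10⁻⁸))^(1/4) = 991 K.

T ≈ 991 K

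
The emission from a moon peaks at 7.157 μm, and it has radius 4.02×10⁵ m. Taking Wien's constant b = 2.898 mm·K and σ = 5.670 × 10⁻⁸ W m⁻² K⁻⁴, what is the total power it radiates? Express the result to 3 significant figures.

Wien's law: T = b/λ_max = 2.898×10⁻³/7.157×10⁻⁶ = 404.918 K.
Surface area A = 4πR² = 4π(4.02×10⁵ m)² = 2.03078×10¹² m².
Then P = σAT⁴ = 5.670×10⁻⁸×2.03078×10¹²×(404.918)⁴ = 3.10×10¹⁵ W.

P ≈ 3.10×10¹⁵ W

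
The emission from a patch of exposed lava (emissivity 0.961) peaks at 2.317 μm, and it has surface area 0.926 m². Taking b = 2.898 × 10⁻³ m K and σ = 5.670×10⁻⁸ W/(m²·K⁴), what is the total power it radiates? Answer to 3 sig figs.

Wien's law: T = b/λ_max = 2.898×10⁻³/2.317×10⁻⁶ = 1250.76 K.
Area A = 0.926 m².
Then P = εσAT⁴ = 0.961×5.670×10⁻⁸×0.926×(1250.76)⁴ = 1.23×10⁵ W.

P ≈ 1.23×10⁵ W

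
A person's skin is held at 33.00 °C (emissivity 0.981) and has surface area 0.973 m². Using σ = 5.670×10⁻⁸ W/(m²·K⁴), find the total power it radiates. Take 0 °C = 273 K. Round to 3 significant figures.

P ≈ 475 W

T = 33.00 °C + 273 = 306.00 K.
Area A = 0.973 m².
P = εσAT⁴ = 0.981 × 5.670×10⁻⁸ × 0.973 × (306.00)⁴ = 475 W.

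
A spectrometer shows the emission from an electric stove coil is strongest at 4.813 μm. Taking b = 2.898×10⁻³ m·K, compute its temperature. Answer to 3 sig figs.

T ≈ 602 K

Wien's law gives T = b/λ_max = (2.898×10⁻³ m·K)/(4.813×10⁻⁶ m) = 602 K.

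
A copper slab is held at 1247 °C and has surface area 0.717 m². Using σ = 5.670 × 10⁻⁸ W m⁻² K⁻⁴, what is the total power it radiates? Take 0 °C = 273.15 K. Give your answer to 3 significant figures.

T = 1247 °C + 273.15 = 1520.15 K.
Area A = 0.717 m².
P = σAT⁴ = 5.670×10⁻⁸ × 0.717 × (1520.15)⁴ = 2.17×10⁵ W.

P ≈ 2.17×10⁵ W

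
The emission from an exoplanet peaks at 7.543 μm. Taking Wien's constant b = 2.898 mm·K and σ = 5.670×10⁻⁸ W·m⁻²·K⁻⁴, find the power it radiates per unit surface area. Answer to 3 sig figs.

I ≈ 1.24×10³ W/m²

Wien's law: T = b/λ_max = 2.898×10⁻³/7.543×10⁻⁶ = 384.197 K.
Then I = σT⁴ = 5.670×10⁻⁸×(384.197)⁴ = 1.24×10³ W/m².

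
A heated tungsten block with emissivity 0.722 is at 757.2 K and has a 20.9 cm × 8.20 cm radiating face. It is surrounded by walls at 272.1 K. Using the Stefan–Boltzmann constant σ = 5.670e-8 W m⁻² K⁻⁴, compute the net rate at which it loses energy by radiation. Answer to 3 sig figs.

Area A = 0.209 × 0.0820 = 0.017138 m².
Net radiated power P_net = εσA(T⁴ − T₀⁴) = 0.722×5.670×10⁻⁸×0.017138×(757.2⁴ − 272.1⁴).
T⁴ − T₀⁴ = 3.28732×10¹¹ − 5.48169×10⁹ = 3.23250×10¹¹ K⁴, so P_net = 227 W.

Net loss ≈ 227 W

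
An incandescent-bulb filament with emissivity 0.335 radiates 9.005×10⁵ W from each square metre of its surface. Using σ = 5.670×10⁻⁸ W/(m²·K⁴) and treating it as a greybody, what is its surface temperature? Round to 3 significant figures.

I = εσT⁴, so T = (I/εσ)^(1/4) = (9.005×10⁵/(0.335×5.670×10⁻⁸))^(1/4) = 2.62×10³ K.

T ≈ 2.62×10³ K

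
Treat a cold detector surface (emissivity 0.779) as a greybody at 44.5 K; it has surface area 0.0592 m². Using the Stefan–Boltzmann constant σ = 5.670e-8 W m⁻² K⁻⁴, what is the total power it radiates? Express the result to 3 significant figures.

Area A = 0.0592 m².
P = εσAT⁴ = 0.779 × 5.670×10⁻⁸ × 0.0592 × (44.5)⁴ = 0.0103 W.

P ≈ 0.0103 W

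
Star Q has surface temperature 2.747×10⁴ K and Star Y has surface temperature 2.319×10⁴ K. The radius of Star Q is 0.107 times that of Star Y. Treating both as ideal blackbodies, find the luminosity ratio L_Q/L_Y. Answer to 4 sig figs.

L_Q/L_Y ≈ 0.02254

L ∝ R²T⁴, so L_Q/L_Y = (R_Q/R_Y)²(T_Q/T_Y)⁴ = (0.107)² × (2.747×10⁴/2.319×10⁴)⁴ = 0.011449 × 1.96894 = 0.02254.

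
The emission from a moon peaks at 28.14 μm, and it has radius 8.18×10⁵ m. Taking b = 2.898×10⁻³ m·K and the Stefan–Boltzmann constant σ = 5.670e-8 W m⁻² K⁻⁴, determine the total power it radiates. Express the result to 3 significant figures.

Wien's law: T = b/λ_max = 2.898×10⁻³/2.814×10⁻⁵ = 102.985 K.
Surface area A = 4πR² = 4π(8.18×10⁵ m)² = 8.40846×10¹² m².
Then P = σAT⁴ = 5.670×10⁻⁸×8.40846×10¹²×(102.985)⁴ = 5.36×10¹³ W.

P ≈ 5.36×10¹³ W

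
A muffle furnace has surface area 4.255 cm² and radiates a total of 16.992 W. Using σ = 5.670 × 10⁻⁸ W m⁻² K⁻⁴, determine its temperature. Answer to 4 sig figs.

T ≈ 916.1 K

Area A = 4.255 cm² = 4.255×10⁻⁴ m².
P = σAT⁴ ⇒ T = (P/(σA))^(1/4) = (16.992/(5.670×10⁻⁸×4.255×10⁻⁴))^(1/4) = 916.1 K.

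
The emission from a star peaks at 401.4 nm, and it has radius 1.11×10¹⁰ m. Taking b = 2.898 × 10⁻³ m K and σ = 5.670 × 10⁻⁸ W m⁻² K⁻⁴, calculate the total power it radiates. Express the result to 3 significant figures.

Wien's law: T = b/λ_max = 2.898×10⁻³/4.014×10⁻⁷ = 7219.73 K.
Surface area A = 4πR² = 4π(1.11×10¹⁰ m)² = 1.54830×10²¹ m².
Then P = σAT⁴ = 5.670×10⁻⁸×1.54830×10²¹×(7219.73)⁴ = 2.39×10²⁹ W.

P ≈ 2.39×10²⁹ W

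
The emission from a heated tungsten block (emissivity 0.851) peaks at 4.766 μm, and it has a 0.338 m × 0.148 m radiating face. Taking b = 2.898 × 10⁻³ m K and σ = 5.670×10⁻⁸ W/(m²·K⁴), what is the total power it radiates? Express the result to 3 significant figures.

P ≈ 330 W

Wien's law: T = b/λ_max = 2.898×10⁻³/4.766×10⁻⁶ = 608.057 K.
Area A = 0.338 × 0.148 = 0.050024 m².
Then P = εσAT⁴ = 0.851×5.670×10⁻⁸×0.050024×(608.057)⁴ = 330 W.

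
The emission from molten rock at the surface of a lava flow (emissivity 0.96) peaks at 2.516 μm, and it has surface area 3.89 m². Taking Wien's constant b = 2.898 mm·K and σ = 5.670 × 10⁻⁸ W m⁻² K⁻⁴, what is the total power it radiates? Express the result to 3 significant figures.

Wien's law: T = b/λ_max = 2.898×10⁻³/2.516×10⁻⁶ = 1151.83 K.
Area A = 3.89 m².
Then P = εσAT⁴ = 0.96×5.670×10⁻⁸×3.89×(1151.83)⁴ = 3.73×10⁵ W.

P ≈ 3.73×10⁵ W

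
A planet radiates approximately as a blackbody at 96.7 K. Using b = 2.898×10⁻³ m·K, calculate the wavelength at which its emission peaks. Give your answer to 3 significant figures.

λ_max ≈ 30.0 μm

Wien's displacement law: λ_max = b/T = (2.898×10⁻³ m·K)/(96.7 K) = 2.997×10⁻⁵ m.
That is 30.0 μm, in the infrared range.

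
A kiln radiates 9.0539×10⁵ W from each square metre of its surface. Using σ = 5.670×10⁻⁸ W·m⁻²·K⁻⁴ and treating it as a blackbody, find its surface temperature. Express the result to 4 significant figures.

T ≈ 1999 K

I = σT⁴, so T = (I/σ)^(1/4) = (9.0539×10⁵/(5.670×10⁻⁸))^(1/4) = 1999 K.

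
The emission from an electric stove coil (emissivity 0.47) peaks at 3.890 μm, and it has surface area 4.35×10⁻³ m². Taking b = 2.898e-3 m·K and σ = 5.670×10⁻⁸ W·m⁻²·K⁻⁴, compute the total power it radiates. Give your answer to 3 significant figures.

Wien's law: T = b/λ_max = 2.898×10⁻³/3.890×10⁻⁶ = 744.987 K.
Area A = 4.35×10⁻³ m².
Then P = εσAT⁴ = 0.47×5.670×10⁻⁸×4.35×10⁻³×(744.987)⁴ = 35.7 W.

P ≈ 35.7 W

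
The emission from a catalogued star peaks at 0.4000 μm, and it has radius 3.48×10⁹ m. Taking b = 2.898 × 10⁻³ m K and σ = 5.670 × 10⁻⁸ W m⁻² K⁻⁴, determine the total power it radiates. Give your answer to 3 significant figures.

Wien's law: T = b/λ_max = 2.898×10⁻³/4.000×10⁻⁷ = 7245.00 K.
Surface area A = 4πR² = 4π(3.48×10⁹ m)² = 1.52184×10²⁰ m².
Then P = σAT⁴ = 5.670×10⁻⁸×1.52184×10²⁰×(7245.00)⁴ = 2.38×10²⁸ W.

P ≈ 2.38×10²⁸ W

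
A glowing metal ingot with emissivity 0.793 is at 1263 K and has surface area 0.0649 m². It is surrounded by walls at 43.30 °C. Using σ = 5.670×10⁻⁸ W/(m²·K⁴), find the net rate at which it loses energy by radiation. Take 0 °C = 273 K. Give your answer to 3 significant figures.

Surroundings: T = 43.30 °C + 273 = 316.30 K.
Area A = 0.0649 m².
Net radiated power P_net = εσA(T⁴ − T₀⁴) = 0.793×5.670×10⁻⁸×0.0649×(1263⁴ − 316.30⁴).
T⁴ − T₀⁴ = 2.54456×10¹² − 1.00091×10¹⁰ = 2.53455×10¹² K⁴, so P_net = 7.40×10³ W.

Net loss ≈ 7.40×10³ W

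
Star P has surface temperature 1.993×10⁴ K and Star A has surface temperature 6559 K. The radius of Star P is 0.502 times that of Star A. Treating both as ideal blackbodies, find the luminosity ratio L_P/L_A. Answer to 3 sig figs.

L_P/L_A ≈ 21.5

L ∝ R²T⁴, so L_P/L_A = (R_P/R_A)²(T_P/T_A)⁴ = (0.502)² × (1.993×10⁴/6559)⁴ = 0.252004 × 85.2469 = 21.5.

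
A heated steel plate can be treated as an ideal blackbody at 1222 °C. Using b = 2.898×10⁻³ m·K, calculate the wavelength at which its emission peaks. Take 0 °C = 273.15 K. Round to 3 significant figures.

λ_max ≈ 1.94×10³ nm

T = 1222 °C + 273.15 = 1495.15 K.
Wien's displacement law: λ_max = b/T = (2.898×10⁻³ m·K)/(1495.15 K) = 1.938×10⁻⁶ m.
That is 1.94×10³ nm, in the infrared range.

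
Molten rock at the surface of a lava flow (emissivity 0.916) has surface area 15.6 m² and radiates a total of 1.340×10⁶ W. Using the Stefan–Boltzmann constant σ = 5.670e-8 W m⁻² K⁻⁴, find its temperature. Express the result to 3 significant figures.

T ≈ 1.13×10³ K

Area A = 15.6 m².
P = εσAT⁴ ⇒ T = (P/(εσA))^(1/4) = (1.340×10⁶/(0.916×5.670×10⁻⁸×15.6))^(1/4) = 1.13×10³ K.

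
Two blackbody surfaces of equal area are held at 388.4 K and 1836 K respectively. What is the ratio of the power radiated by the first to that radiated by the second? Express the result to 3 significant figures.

With equal areas, P₁/P₂ = (T₁/T₂)⁴ = (388.4/1836)⁴ = 2.00×10⁻³.

P₁/P₂ ≈ 2.00×10⁻³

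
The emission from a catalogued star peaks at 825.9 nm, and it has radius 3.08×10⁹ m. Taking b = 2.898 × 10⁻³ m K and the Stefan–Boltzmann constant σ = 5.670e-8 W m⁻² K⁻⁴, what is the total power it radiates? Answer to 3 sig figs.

P ≈ 1.02×10²⁷ W

Wien's law: T = b/λ_max = 2.898×10⁻³/8.259×10⁻⁷ = 3508.90 K.
Surface area A = 4πR² = 4π(3.08×10⁹ m)² = 1.19210×10²⁰ m².
Then P = σAT⁴ = 5.670×10⁻⁸×1.19210×10²⁰×(3508.90)⁴ = 1.02×10²⁷ W.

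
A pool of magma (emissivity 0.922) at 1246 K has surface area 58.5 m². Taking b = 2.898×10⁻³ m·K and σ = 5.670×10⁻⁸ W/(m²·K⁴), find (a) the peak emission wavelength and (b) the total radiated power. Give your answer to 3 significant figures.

(a) λ_max = b/T = 2.898×10⁻³/1246 = 2.326×10⁻⁶ m = 2.33 μm.
Area A = 58.5 m².
(b) P = εσAT⁴ = 0.922×5.670×10⁻⁸×58.5×(1246)⁴ = 7.37×10⁶ W.

λ_max ≈ 2.33 μm; P ≈ 7.37×10⁶ W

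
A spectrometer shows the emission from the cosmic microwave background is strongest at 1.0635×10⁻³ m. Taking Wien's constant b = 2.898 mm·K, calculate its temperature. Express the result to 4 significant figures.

Wien's law gives T = b/λ_max = (2.898×10⁻³ m·K)/(1.0635×10⁻³ m) = 2.725 K.

T ≈ 2.725 K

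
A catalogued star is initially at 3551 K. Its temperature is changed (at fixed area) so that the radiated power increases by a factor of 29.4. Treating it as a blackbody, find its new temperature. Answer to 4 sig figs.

T₂ ≈ 8269 K

P ∝ T⁴, so T₂/T₁ = (P₂/P₁)^(1/4) = (29.4)^(1/4) = 2.32856.
T₂ = 3551 × 2.32856 = 8269 K.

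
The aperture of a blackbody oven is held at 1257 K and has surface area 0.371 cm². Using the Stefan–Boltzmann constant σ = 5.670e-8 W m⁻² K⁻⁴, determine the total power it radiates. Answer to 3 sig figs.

P ≈ 5.25 W

Area A = 0.371 cm² = 3.71×10⁻⁵ m².
P = σAT⁴ = 5.670×10⁻⁸ × 3.71×10⁻⁵ × (1257)⁴ = 5.25 W.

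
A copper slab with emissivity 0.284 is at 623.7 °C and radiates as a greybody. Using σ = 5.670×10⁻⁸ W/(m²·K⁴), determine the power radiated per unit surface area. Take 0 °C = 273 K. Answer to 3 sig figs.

I ≈ 1.04×10⁴ W/m²

T = 623.7 °C + 273 = 896.7 K.
Stefan–Boltzmann: I = εσT⁴ = 0.284 × 5.670×10⁻⁸ × (896.7)⁴ = 1.04×10⁴ W/m².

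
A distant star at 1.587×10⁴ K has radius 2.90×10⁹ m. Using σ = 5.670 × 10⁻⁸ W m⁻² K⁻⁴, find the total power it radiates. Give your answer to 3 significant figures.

P ≈ 3.80×10²⁹ W

Surface area A = 4πR² = 4π(2.90×10⁹ m)² = 1.05683×10²⁰ m².
P = σAT⁴ = 5.670×10⁻⁸ × 1.05683×10²⁰ × (1.587×10⁴)⁴ = 3.80×10²⁹ W.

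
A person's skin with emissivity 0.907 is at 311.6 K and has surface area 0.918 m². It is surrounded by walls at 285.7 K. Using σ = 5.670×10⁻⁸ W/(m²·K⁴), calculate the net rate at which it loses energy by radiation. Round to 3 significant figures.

Net loss ≈ 131 W

Area A = 0.918 m².
Net radiated power P_net = εσA(T⁴ − T₀⁴) = 0.907×5.670×10⁻⁸×0.918×(311.6⁴ − 285.7⁴).
T⁴ − T₀⁴ = 9.42735×10⁹ − 6.66256×10⁹ = 2.76479×10⁹ K⁴, so P_net = 131 W.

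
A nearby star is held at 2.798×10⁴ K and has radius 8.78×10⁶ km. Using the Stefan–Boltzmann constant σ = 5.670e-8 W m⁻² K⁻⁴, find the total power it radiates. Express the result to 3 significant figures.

Surface area A = 4πR² = 4π(8.78×10⁹ m)² = 9.68721×10²⁰ m².
P = σAT⁴ = 5.670×10⁻⁸ × 9.68721×10²⁰ × (2.798×10⁴)⁴ = 3.37×10³¹ W.

P ≈ 3.37×10³¹ W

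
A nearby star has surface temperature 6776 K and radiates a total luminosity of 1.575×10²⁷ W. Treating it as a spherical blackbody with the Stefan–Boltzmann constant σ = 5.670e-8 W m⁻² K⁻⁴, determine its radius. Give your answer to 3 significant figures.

L = 4πR²σT⁴ ⇒ R = √(L/(4πσT⁴)).
σT⁴ = 1.19530×10⁸ W/m², so R = √(1.575×10²⁷/(4π×1.19530×10⁸)) = 1.02×10⁹ m.

R ≈ 1.02×10⁹ m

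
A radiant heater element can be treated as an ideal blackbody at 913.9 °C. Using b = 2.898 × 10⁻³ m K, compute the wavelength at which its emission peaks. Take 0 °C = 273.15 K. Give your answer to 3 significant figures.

T = 913.9 °C + 273.15 = 1187.05 K.
Wien's displacement law: λ_max = b/T = (2.898×10⁻³ m·K)/(1187.05 K) = 2.441×10⁻⁶ m.
That is 2.44×10³ nm, in the infrared range.

λ_max ≈ 2.44×10³ nm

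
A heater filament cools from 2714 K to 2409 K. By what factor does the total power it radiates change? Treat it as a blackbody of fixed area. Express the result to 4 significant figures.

P₂/P₁ ≈ 0.6207

P ∝ T⁴, so P₂/P₁ = (T₂/T₁)⁴ = (2409/2714)⁴ = (0.887620)⁴ = 0.6207.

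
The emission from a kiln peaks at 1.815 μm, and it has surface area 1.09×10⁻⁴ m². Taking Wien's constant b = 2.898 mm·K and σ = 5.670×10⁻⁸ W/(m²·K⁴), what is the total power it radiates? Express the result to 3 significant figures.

P ≈ 40.2 W

Wien's law: T = b/λ_max = 2.898×10⁻³/1.815×10⁻⁶ = 1596.69 K.
Area A = 1.09×10⁻⁴ m².
Then P = σAT⁴ = 5.670×10⁻⁸×1.09×10⁻⁴×(1596.69)⁴ = 40.2 W.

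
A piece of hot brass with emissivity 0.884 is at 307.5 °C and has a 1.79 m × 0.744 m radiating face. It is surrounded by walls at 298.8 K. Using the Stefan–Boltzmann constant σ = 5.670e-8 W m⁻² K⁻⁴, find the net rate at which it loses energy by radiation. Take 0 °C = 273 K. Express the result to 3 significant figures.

T = 307.5 °C + 273 = 580.5 K.
Area A = 1.79 × 0.744 = 1.33176 m².
Net radiated power P_net = εσA(T⁴ − T₀⁴) = 0.884×5.670×10⁻⁸×1.33176×(580.5⁴ − 298.8⁴).
T⁴ − T₀⁴ = 1.13556×10¹¹ − 7.97118×10⁹ = 1.05585×10¹¹ K⁴, so P_net = 7.05×10³ W.

Net loss ≈ 7.05×10³ W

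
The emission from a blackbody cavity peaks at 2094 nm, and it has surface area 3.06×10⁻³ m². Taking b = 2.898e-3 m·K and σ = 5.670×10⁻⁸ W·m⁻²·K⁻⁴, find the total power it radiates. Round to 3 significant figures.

Wien's law: T = b/λ_max = 2.898×10⁻³/2.094×10⁻⁶ = 1383.95 K.
Area A = 3.06×10⁻³ m².
Then P = σAT⁴ = 5.670×10⁻⁸×3.06×10⁻³×(1383.95)⁴ = 636 W.

P ≈ 636 W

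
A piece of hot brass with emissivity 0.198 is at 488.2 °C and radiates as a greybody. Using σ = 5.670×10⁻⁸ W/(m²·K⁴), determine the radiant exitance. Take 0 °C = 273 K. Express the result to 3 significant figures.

I ≈ 3.77×10³ W/m²

T = 488.2 °C + 273 = 761.2 K.
Stefan–Boltzmann: I = εσT⁴ = 0.198 × 5.670×10⁻⁸ × (761.2)⁴ = 3.77×10³ W/m².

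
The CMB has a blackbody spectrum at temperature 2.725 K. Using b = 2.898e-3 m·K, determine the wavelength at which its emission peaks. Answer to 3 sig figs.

λ_max ≈ 1.06 mm

Wien's displacement law: λ_max = b/T = (2.898×10⁻³ m·K)/(2.725 K) = 1.063×10⁻³ m.
That is 1.06 mm, in the microwave range.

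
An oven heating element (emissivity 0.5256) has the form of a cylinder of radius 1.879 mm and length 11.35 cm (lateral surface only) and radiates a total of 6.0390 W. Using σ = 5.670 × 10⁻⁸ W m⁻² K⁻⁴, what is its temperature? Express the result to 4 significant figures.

T ≈ 623.6 K

Lateral area A = 2πrL = 2π×1.879×10⁻³×0.1135 = 1.33999×10⁻³ m².
P = εσAT⁴ ⇒ T = (P/(εσA))^(1/4) = (6.0390/(0.5256×5.670×10⁻⁸×1.33999×10⁻³))^(1/4) = 623.6 K.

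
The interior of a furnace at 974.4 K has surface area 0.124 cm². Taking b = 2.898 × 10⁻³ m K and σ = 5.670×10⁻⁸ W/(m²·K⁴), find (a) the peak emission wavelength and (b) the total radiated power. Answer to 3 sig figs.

λ_max ≈ 2.97 μm; P ≈ 0.634 W

(a) λ_max = b/T = 2.898×10⁻³/974.4 = 2.974×10⁻⁶ m = 2.97 μm.
Area A = 0.124 cm² = 1.24×10⁻⁵ m².
(b) P = σAT⁴ = 5.670×10⁻⁸×1.24×10⁻⁵×(974.4)⁴ = 0.634 W.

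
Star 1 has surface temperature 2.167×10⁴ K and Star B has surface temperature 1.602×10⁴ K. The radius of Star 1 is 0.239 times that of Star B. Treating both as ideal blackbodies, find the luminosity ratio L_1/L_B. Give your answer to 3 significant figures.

L ∝ R²T⁴, so L_1/L_B = (R_1/R_B)²(T_1/T_B)⁴ = (0.239)² × (2.167×10⁴/1.602×10⁴)⁴ = 0.057121 × 3.34800 = 0.191.

L_1/L_B ≈ 0.191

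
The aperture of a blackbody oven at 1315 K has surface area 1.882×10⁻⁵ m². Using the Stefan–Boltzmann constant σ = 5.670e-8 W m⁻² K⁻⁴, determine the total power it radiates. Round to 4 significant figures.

P ≈ 3.191 W

Area A = 1.882×10⁻⁵ m².
P = σAT⁴ = 5.670×10⁻⁸ × 1.882×10⁻⁵ × (1315)⁴ = 3.191 W.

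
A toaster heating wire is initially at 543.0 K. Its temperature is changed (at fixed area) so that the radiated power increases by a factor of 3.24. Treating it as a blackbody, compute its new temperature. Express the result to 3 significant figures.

P ∝ T⁴, so T₂/T₁ = (P₂/P₁)^(1/4) = (3.24)^(1/4) = 1.34164.
T₂ = 543.0 × 1.34164 = 729 K.

T₂ ≈ 729 K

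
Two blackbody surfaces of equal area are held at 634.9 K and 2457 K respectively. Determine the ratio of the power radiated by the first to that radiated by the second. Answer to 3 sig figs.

With equal areas, P₁/P₂ = (T₁/T₂)⁴ = (634.9/2457)⁴ = 4.46×10⁻³.

P₁/P₂ ≈ 4.46×10⁻³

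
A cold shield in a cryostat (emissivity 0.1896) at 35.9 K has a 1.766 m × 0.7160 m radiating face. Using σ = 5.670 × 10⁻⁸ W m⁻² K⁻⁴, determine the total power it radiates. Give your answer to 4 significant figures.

Area A = 1.766 × 0.7160 = 1.26446 m².
P = εσAT⁴ = 0.1896 × 5.670×10⁻⁸ × 1.26446 × (35.9)⁴ = 0.02258 W.

P ≈ 0.02258 W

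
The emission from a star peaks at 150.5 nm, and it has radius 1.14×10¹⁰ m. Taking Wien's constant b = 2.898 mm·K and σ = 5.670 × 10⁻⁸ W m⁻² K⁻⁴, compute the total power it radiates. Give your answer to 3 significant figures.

Wien's law: T = b/λ_max = 2.898×10⁻³/1.505×10⁻⁷ = 19255.8 K.
Surface area A = 4πR² = 4π(1.14×10¹⁰ m)² = 1.63313×10²¹ m².
Then P = σAT⁴ = 5.670×10⁻⁸×1.63313×10²¹×(19255.8)⁴ = 1.27×10³¹ W.

P ≈ 1.27×10³¹ W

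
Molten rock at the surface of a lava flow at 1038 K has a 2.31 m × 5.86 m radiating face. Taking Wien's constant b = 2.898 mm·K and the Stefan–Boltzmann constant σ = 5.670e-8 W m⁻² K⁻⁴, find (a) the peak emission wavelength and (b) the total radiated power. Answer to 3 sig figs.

(a) λ_max = b/T = 2.898×10⁻³/1038 = 2.792×10⁻⁶ m = 2.79 μm.
Area A = 2.31 × 5.86 = 13.5366 m².
(b) P = σAT⁴ = 5.670×10⁻⁸×13.5366×(1038)⁴ = 8.91×10⁵ W.

λ_max ≈ 2.79 μm; P ≈ 8.91×10⁵ W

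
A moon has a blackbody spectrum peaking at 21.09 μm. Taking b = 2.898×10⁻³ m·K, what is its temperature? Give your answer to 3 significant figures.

T ≈ 137 K

Wien's law gives T = b/λ_max = (2.898×10⁻³ m·K)/(2.109×10⁻⁵ m) = 137 K.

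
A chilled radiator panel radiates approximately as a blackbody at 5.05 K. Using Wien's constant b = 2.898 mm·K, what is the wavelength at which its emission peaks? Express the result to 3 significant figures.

λ_max ≈ 0.574 mm

Wien's displacement law: λ_max = b/T = (2.898×10⁻³ m·K)/(5.05 K) = 5.739×10⁻⁴ m.
That is 0.574 mm, in the infrared range.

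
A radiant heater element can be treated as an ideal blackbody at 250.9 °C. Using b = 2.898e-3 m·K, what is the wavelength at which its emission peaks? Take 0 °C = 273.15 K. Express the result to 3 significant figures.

λ_max ≈ 5.53 μm

T = 250.9 °C + 273.15 = 524.05 K.
Wien's displacement law: λ_max = b/T = (2.898×10⁻³ m·K)/(524.05 K) = 5.530×10⁻⁶ m.
That is 5.53 μm, in the infrared range.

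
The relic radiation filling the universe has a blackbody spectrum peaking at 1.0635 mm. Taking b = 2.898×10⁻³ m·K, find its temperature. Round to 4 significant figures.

Wien's law gives T = b/λ_max = (2.898×10⁻³ m·K)/(1.0635×10⁻³ m) = 2.725 K.

T ≈ 2.725 K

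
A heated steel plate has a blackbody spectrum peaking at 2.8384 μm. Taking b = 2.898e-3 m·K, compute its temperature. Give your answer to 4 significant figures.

Wien's law gives T = b/λ_max = (2.898×10⁻³ m·K)/(2.8384×10⁻⁶ m) = 1021 K.

T ≈ 1021 K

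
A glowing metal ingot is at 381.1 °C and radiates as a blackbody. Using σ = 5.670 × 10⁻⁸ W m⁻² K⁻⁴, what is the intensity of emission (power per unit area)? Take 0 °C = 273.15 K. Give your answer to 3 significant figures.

T = 381.1 °C + 273.15 = 654.25 K.
Stefan–Boltzmann: I = σT⁴ = 5.670×10⁻⁸ × (654.25)⁴ = 1.04×10⁴ W/m².

I ≈ 1.04×10⁴ W/m²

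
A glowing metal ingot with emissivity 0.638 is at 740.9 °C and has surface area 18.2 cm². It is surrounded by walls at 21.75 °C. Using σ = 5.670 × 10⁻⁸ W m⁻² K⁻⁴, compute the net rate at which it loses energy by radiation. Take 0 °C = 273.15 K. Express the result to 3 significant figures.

T = 740.9 °C + 273.15 = 1014.05 K.
Surroundings: T = 21.75 °C + 273.15 = 294.90 K.
Area A = 18.2 cm² = 1.82×10⁻³ m².
Net radiated power P_net = εσA(T⁴ − T₀⁴) = 0.638×5.670×10⁻⁸×1.82×10⁻³×(1014.05⁴ − 294.90⁴).
T⁴ − T₀⁴ = 1.05740×10¹² − 7.56309×10⁹ = 1.04984×10¹² K⁴, so P_net = 69.1 W.

Net loss ≈ 69.1 W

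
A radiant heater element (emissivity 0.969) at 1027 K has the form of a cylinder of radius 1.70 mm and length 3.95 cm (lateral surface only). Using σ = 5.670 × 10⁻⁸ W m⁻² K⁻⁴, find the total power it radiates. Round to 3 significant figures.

P ≈ 25.8 W

Lateral area A = 2πrL = 2π×1.70×10⁻³×0.0395 = 4.21916×10⁻⁴ m².
P = εσAT⁴ = 0.969 × 5.670×10⁻⁸ × 4.21916×10⁻⁴ × (1027)⁴ = 25.8 W.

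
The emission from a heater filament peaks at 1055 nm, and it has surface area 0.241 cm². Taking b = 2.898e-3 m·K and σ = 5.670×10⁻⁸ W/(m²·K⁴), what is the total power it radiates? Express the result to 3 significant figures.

Wien's law: T = b/λ_max = 2.898×10⁻³/1.055×10⁻⁶ = 2746.92 K.
Area A = 0.241 cm² = 2.41×10⁻⁵ m².
Then P = σAT⁴ = 5.670×10⁻⁸×2.41×10⁻⁵×(2746.92)⁴ = 77.8 W.

P ≈ 77.8 W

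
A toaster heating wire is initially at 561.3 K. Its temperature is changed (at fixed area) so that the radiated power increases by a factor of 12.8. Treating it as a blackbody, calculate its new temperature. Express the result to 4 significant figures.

T₂ ≈ 1062 K

P ∝ T⁴, so T₂/T₁ = (P₂/P₁)^(1/4) = (12.8)^(1/4) = 1.89148.
T₂ = 561.3 × 1.89148 = 1062 K.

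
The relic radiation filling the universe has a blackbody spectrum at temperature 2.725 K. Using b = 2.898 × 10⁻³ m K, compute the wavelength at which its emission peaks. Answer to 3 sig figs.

λ_max ≈ 1.06×10⁻³ m

Wien's displacement law: λ_max = b/T = (2.898×10⁻³ m·K)/(2.725 K) = 1.063×10⁻³ m.
That is 1.06×10⁻³ m, in the microwave range.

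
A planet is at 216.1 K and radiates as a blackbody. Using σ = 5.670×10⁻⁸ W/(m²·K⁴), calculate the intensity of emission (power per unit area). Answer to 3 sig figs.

I ≈ 124 W/m²

Stefan–Boltzmann: I = σT⁴ = 5.670×10⁻⁸ × (216.1)⁴ = 124 W/m².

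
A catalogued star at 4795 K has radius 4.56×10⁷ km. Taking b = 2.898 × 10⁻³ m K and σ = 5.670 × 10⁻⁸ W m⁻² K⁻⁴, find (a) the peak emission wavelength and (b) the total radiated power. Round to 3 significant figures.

(a) λ_max = b/T = 2.898×10⁻³/4795 = 6.044×10⁻⁷ m = 604 nm.
Surface area A = 4πR² = 4π(4.56×10¹⁰ m)² = 2.61300×10²² m².
(b) P = σAT⁴ = 5.670×10⁻⁸×2.61300×10²²×(4795)⁴ = 7.83×10²⁹ W.

λ_max ≈ 604 nm; P ≈ 7.83×10²⁹ W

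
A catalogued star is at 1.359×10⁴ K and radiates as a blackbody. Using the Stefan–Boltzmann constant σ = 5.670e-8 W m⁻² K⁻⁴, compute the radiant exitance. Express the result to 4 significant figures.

I ≈ 1.934×10⁹ W/m²

Stefan–Boltzmann: I = σT⁴ = 5.670×10⁻⁸ × (1.359×10⁴)⁴ = 1.934×10⁹ W/m².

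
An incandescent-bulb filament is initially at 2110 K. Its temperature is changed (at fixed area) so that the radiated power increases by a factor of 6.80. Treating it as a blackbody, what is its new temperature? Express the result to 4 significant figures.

P ∝ T⁴, so T₂/T₁ = (P₂/P₁)^(1/4) = (6.80)^(1/4) = 1.61483.
T₂ = 2110 × 1.61483 = 3407 K.

T₂ ≈ 3407 K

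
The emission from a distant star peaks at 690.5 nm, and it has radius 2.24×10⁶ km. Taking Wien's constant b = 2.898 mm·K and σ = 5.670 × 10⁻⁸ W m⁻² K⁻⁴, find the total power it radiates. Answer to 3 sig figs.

Wien's law: T = b/λ_max = 2.898×10⁻³/6.905×10⁻⁷ = 4196.96 K.
Surface area A = 4πR² = 4π(2.24×10⁹ m)² = 6.30530×10¹⁹ m².
Then P = σAT⁴ = 5.670×10⁻⁸×6.30530×10¹⁹×(4196.96)⁴ = 1.11×10²⁷ W.

P ≈ 1.11×10²⁷ W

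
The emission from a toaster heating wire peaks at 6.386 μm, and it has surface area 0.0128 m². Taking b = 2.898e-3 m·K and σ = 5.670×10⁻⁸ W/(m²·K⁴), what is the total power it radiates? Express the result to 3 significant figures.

Wien's law: T = b/λ_max = 2.898×10⁻³/6.386×10⁻⁶ = 453.805 K.
Area A = 0.0128 m².
Then P = σAT⁴ = 5.670×10⁻⁸×0.0128×(453.805)⁴ = 30.8 W.

P ≈ 30.8 W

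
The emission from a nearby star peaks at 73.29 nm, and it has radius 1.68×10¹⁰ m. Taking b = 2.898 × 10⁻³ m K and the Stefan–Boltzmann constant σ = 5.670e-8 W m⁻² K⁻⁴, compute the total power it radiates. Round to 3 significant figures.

Wien's law: T = b/λ_max = 2.898×10⁻³/7.329×10⁻⁸ = 39541.5 K.
Surface area A = 4πR² = 4π(1.68×10¹⁰ m)² = 3.54673×10²¹ m².
Then P = σAT⁴ = 5.670×10⁻⁸×3.54673×10²¹×(39541.5)⁴ = 4.92×10³² W.

P ≈ 4.92×10³² W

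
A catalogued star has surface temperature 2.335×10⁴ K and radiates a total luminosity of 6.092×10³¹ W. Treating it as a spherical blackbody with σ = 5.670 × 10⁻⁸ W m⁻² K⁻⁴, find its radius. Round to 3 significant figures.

L = 4πR²σT⁴ ⇒ R = √(L/(4πσT⁴)).
σT⁴ = 1.68551×10¹⁰ W/m², so R = √(6.092×10³¹/(4π×1.68551×10¹⁰)) = 1.70×10¹⁰ m.

R ≈ 1.70×10¹⁰ m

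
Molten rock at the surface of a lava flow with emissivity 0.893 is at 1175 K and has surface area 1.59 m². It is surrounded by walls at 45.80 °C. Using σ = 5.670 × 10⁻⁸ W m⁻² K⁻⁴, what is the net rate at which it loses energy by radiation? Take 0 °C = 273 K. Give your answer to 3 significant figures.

Net loss ≈ 1.53×10⁵ W

Surroundings: T = 45.80 °C + 273 = 318.80 K.
Area A = 1.59 m².
Net radiated power P_net = εσA(T⁴ − T₀⁴) = 0.893×5.670×10⁻⁸×1.59×(1175⁴ − 318.80⁴).
T⁴ − T₀⁴ = 1.90613×10¹² − 1.03294×10¹⁰ = 1.89580×10¹² K⁴, so P_net = 1.53×10⁵ W.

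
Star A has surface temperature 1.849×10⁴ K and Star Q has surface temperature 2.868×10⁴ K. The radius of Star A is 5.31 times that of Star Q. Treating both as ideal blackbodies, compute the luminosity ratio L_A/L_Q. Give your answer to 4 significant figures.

L ∝ R²T⁴, so L_A/L_Q = (R_A/R_Q)²(T_A/T_Q)⁴ = (5.31)² × (1.849×10⁴/2.868×10⁴)⁴ = 28.1961 × 0.172755 = 4.871.

L_A/L_Q ≈ 4.871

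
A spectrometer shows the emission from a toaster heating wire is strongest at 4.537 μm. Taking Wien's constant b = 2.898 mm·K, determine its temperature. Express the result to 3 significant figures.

T ≈ 639 K

Wien's law gives T = b/λ_max = (2.898×10⁻³ m·K)/(4.537×10⁻⁶ m) = 639 K.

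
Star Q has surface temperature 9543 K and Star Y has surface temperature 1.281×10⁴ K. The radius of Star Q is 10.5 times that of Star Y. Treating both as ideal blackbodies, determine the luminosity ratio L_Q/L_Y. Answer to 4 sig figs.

L_Q/L_Y ≈ 33.96

L ∝ R²T⁴, so L_Q/L_Y = (R_Q/R_Y)²(T_Q/T_Y)⁴ = (10.5)² × (9543/1.281×10⁴)⁴ = 110.25 × 0.307995 = 33.96.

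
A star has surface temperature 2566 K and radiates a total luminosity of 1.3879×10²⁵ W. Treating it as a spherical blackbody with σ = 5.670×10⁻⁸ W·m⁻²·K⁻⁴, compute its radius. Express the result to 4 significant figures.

R ≈ 6.703×10⁸ m

L = 4πR²σT⁴ ⇒ R = √(L/(4πσT⁴)).
σT⁴ = 2.45816×10⁶ W/m², so R = √(1.3879×10²⁵/(4π×2.45816×10⁶)) = 6.703×10⁸ m.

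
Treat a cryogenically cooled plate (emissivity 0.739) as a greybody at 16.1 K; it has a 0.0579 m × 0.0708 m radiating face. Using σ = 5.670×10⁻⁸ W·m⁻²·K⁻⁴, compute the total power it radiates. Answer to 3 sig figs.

Area A = 0.0579 × 0.0708 = 4.09932×10⁻³ m².
P = εσAT⁴ = 0.739 × 5.670×10⁻⁸ × 4.09932×10⁻³ × (16.1)⁴ = 1.15×10⁻⁵ W.

P ≈ 1.15×10⁻⁵ W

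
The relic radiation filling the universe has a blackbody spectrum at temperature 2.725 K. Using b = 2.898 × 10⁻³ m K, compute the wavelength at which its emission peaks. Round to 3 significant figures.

λ_max ≈ 1.06×10⁻³ m

Wien's displacement law: λ_max = b/T = (2.898×10⁻³ m·K)/(2.725 K) = 1.063×10⁻³ m.
That is 1.06×10⁻³ m, in the microwave range.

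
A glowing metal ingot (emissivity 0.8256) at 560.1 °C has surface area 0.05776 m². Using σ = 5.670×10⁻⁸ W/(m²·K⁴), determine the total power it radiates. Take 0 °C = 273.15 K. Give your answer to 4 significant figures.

P ≈ 1303 W

T = 560.1 °C + 273.15 = 833.25 K.
Area A = 0.05776 m².
P = εσAT⁴ = 0.8256 × 5.670×10⁻⁸ × 0.05776 × (833.25)⁴ = 1303 W.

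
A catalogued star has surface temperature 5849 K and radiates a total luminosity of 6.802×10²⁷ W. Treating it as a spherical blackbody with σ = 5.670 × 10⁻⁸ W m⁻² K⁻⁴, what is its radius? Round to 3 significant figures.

L = 4πR²σT⁴ ⇒ R = √(L/(4πσT⁴)).
σT⁴ = 6.63605×10⁷ W/m², so R = √(6.802×10²⁷/(4π×6.63605×10⁷)) = 2.86×10⁹ m.

R ≈ 2.86×10⁹ m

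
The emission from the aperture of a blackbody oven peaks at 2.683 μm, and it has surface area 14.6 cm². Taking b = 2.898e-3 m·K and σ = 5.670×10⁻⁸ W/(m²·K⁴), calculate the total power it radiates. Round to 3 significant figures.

P ≈ 113 W

Wien's law: T = b/λ_max = 2.898×10⁻³/2.683×10⁻⁶ = 1080.13 K.
Area A = 14.6 cm² = 1.46×10⁻³ m².
Then P = σAT⁴ = 5.670×10⁻⁸×1.46×10⁻³×(1080.13)⁴ = 113 W.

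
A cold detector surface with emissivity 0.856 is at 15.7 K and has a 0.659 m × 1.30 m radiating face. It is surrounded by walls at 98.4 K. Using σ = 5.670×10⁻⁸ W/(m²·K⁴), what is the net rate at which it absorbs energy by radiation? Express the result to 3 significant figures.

Area A = 0.659 × 1.30 = 0.8567 m².
Net radiated power P_net = εσA(T⁴ − T₀⁴) = 0.856×5.670×10⁻⁸×0.8567×(15.7⁴ − 98.4⁴).
T⁴ − T₀⁴ = 60757.3 − 9.37520×10⁷ = -9.36912×10⁷ K⁴, so P_net = -3.90 W — negative, meaning a net gain of 3.90 W.

Net gain ≈ 3.90 W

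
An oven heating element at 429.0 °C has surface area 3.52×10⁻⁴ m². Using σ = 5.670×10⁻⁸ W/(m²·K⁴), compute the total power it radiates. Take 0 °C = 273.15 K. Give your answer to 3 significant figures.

T = 429.0 °C + 273.15 = 702.15 K.
Area A = 3.52×10⁻⁴ m².
P = σAT⁴ = 5.670×10⁻⁸ × 3.52×10⁻⁴ × (702.15)⁴ = 4.85 W.

P ≈ 4.85 W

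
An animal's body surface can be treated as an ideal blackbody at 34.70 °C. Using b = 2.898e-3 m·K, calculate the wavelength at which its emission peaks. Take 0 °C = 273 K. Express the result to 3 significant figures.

T = 34.70 °C + 273 = 307.70 K.
Wien's displacement law: λ_max = b/T = (2.898×10⁻³ m·K)/(307.70 K) = 9.418×10⁻⁶ m.
That is 9.42 μm, in the infrared range.

λ_max ≈ 9.42 μm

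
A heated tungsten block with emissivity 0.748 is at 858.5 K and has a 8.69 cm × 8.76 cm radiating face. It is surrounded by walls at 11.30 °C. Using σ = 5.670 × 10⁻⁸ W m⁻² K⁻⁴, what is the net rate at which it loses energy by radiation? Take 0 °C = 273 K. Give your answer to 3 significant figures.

Net loss ≈ 173 W

Surroundings: T = 11.30 °C + 273 = 284.30 K.
Area A = 0.0869 × 0.0876 = 7.61244×10⁻³ m².
Net radiated power P_net = εσA(T⁴ − T₀⁴) = 0.748×5.670×10⁻⁸×7.61244×10⁻³×(858.5⁴ − 284.30⁴).
T⁴ − T₀⁴ = 5.43202×10¹¹ − 6.53292×10⁹ = 5.36669×10¹¹ K⁴, so P_net = 173 W.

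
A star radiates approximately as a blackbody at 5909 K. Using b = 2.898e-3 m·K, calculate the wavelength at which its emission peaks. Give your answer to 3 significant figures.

λ_max ≈ 0.490 μm

Wien's displacement law: λ_max = b/T = (2.898×10⁻³ m·K)/(5909 K) = 4.904×10⁻⁷ m.
That is 0.490 μm, in the visible range.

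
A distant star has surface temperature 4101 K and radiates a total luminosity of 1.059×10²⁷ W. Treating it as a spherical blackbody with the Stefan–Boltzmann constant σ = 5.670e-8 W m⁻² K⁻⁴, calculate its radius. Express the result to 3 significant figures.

L = 4πR²σT⁴ ⇒ R = √(L/(4πσT⁴)).
σT⁴ = 1.60377×10⁷ W/m², so R = √(1.059×10²⁷/(4π×1.60377×10⁷)) = 2.29×10⁹ m.

R ≈ 2.29×10⁹ m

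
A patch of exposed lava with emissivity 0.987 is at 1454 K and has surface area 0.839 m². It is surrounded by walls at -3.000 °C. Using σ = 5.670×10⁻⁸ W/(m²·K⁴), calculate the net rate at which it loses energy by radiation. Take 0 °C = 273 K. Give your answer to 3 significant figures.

Surroundings: T = -3.000 °C + 273 = 270.000 K.
Area A = 0.839 m².
Net radiated power P_net = εσA(T⁴ − T₀⁴) = 0.987×5.670×10⁻⁸×0.839×(1454⁴ − 270.000⁴).
T⁴ − T₀⁴ = 4.46949×10¹² − 5.31441×10⁹ = 4.46418×10¹² K⁴, so P_net = 2.10×10⁵ W.

Net loss ≈ 2.10×10⁵ W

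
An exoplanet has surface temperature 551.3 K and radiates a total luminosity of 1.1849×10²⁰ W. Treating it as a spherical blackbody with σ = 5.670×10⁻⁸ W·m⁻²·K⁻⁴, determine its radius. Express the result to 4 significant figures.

L = 4πR²σT⁴ ⇒ R = √(L/(4πσT⁴)).
σT⁴ = 5237.63 W/m², so R = √(1.1849×10²⁰/(4π×5237.63)) = 4.243×10⁷ m.

R ≈ 4.243×10⁷ m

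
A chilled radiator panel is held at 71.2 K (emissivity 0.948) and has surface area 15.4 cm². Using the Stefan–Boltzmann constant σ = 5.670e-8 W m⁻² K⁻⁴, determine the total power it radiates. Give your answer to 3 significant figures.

Area A = 15.4 cm² = 1.54×10⁻³ m².
P = εσAT⁴ = 0.948 × 5.670×10⁻⁸ × 1.54×10⁻³ × (71.2)⁴ = 2.13×10⁻³ W.

P ≈ 2.13×10⁻³ W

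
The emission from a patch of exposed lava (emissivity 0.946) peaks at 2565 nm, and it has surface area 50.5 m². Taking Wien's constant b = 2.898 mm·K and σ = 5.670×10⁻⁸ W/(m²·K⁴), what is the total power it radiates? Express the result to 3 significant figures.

Wien's law: T = b/λ_max = 2.898×10⁻³/2.565×10⁻⁶ = 1129.82 K.
Area A = 50.5 m².
Then P = εσAT⁴ = 0.946×5.670×10⁻⁸×50.5×(1129.82)⁴ = 4.41×10⁶ W.

P ≈ 4.41×10⁶ W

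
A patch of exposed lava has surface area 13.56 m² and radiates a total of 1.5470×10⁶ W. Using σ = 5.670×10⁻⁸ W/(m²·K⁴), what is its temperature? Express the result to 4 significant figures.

Area A = 13.56 m².
P = σAT⁴ ⇒ T = (P/(σA))^(1/4) = (1.5470×10⁶/(5.670×10⁻⁸×13.56))^(1/4) = 1191 K.

T ≈ 1191 K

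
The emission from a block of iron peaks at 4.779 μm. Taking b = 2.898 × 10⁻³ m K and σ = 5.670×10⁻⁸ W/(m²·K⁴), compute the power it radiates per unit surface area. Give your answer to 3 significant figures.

Wien's law: T = b/λ_max = 2.898×10⁻³/4.779×10⁻⁶ = 606.403 K.
Then I = σT⁴ = 5.670×10⁻⁸×(606.403)⁴ = 7.67×10³ W/m².

I ≈ 7.67×10³ W/m²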